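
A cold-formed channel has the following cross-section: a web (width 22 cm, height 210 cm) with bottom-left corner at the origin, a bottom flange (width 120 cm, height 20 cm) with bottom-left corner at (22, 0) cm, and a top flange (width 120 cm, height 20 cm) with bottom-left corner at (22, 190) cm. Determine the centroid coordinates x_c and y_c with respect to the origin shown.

web: A = 22 × 210 = 4620.00, centroid at (11.00, 105.00).
bottom flange: A = 120 × 20 = 2400.00, centroid at (82.00, 10.00).
top flange: A = 120 × 20 = 2400.00, centroid at (82.00, 200.00).
ΣA = 9420.00 cm²
ΣAx_c = (4620.00)(11.00) + (2400.00)(82.00) + (2400.00)(82.00) = 444420.00 cm³
ΣAy_c = (4620.00)(105.00) + (2400.00)(10.00) + (2400.00)(200.00) = 989100.00 cm³
x_c = 444420.00 / 9420.00 = 47.18 cm
y_c = 989100.00 / 9420.00 = 105.00 cm

x_c = 47.18 cm, y_c = 105.00 cm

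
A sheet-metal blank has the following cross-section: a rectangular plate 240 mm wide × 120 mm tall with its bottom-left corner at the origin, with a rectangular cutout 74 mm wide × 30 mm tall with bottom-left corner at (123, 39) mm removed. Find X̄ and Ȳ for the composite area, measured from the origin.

X̄ = 116.66 mm, Ȳ = 60.50 mm

plate: A = 240 × 120 = 28800.00, centroid at (120.00, 60.00).
hole: A = −(74 × 30) = -2220.00, centroid at (160.00, 54.00).
ΣA = 26580.00 mm²
ΣAX̄ = (28800.00)(120.00) + (-2220.00)(160.00) = 3100800.00 mm³
ΣAȲ = (28800.00)(60.00) + (-2220.00)(54.00) = 1608120.00 mm³
X̄ = 3100800.00 / 26580.00 = 116.66 mm
Ȳ = 1608120.00 / 26580.00 = 60.50 mm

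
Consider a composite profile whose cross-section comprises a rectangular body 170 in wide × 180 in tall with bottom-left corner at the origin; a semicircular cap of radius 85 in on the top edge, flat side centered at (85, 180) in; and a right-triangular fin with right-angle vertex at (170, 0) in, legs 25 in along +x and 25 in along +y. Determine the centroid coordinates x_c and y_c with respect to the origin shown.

rectangular body: A = 170 × 180 = 30600.00, centroid at (85.00, 90.00).
semicircular top: A = ½π·85² = 11349.00, centroid at (85.00, 216.08).
triangular fin: A = ½·25·25 = 312.50, centroid at (178.33, 8.33).
ΣA = 42261.50 in², ΣAx_c = 3621394.46 in³, ΣAy_c = 5208841.46 in³.
x_c = 3621394.46/42261.50 = 85.69 in; y_c = 5208841.46/42261.50 = 123.25 in.

x_c = 85.69 in, y_c = 123.25 in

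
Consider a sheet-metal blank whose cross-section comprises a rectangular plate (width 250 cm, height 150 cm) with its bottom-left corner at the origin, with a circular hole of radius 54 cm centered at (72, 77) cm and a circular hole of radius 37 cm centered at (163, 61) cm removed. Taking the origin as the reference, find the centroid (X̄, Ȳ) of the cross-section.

Part | A | x̄ᵢ | ȳᵢ | A·x̄ᵢ | A·ȳᵢ
plate | 37500.00 | 125.00 | 75.00 | 4687500.00 | 2812500.00
hole 1 | -9160.88 | 72.00 | 77.00 | -659583.66 | -705388.08
hole 2 | -4300.84 | 163.00 | 61.00 | -701036.98 | -262351.26
Σ | 24038.28 |  |  | 3326879.36 | 1844760.66
X̄ = 3326879.36 / 24038.28 = 138.40 cm
Ȳ = 1844760.66 / 24038.28 = 76.74 cm

X̄ = 138.40 cm, Ȳ = 76.74 cm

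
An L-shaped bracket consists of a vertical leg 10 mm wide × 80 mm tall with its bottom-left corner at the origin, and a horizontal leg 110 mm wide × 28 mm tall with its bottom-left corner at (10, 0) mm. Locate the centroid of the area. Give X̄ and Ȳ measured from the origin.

X̄ = 52.63 mm, Ȳ = 19.36 mm

vertical leg: A = 10 × 80 = 800.00, centroid at (5.00, 40.00).
horizontal leg: A = 110 × 28 = 3080.00, centroid at (65.00, 14.00).
ΣA = 3880.00 mm²
ΣAX̄ = (800.00)(5.00) + (3080.00)(65.00) = 204200.00 mm³
ΣAȲ = (800.00)(40.00) + (3080.00)(14.00) = 75120.00 mm³
X̄ = 204200.00 / 3880.00 = 52.63 mm
Ȳ = 75120.00 / 3880.00 = 19.36 mm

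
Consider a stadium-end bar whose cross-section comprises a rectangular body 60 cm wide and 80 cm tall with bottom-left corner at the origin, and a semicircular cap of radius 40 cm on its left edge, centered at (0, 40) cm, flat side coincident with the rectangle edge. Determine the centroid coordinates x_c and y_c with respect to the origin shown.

x_c = 13.86 cm, y_c = 40.00 cm

rectangular body: A = 60 × 80 = 4800.00, centroid at (30.00, 40.00).
semicircular end: A = ½π·40² = 2513.27, centroid at (-16.98, 40.00).
ΣA = 7313.27 cm², ΣAx_c = 101333.33 cm³, ΣAy_c = 292530.96 cm³.
x_c = 101333.33/7313.27 = 13.86 cm; y_c = 292530.96/7313.27 = 40.00 cm.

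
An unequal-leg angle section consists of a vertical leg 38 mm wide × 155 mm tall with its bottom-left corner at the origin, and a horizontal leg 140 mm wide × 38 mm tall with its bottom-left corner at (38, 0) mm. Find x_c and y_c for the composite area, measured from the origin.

x_c = 61.24 mm, y_c = 49.74 mm

vertical leg: A = 38 × 155 = 5890.00, centroid at (19.00, 77.50).
horizontal leg: A = 140 × 38 = 5320.00, centroid at (108.00, 19.00).
ΣA = 11210.00 mm²
ΣAx_c = (5890.00)(19.00) + (5320.00)(108.00) = 686470.00 mm³
ΣAy_c = (5890.00)(77.50) + (5320.00)(19.00) = 557555.00 mm³
x_c = 686470.00 / 11210.00 = 61.24 mm
y_c = 557555.00 / 11210.00 = 49.74 mm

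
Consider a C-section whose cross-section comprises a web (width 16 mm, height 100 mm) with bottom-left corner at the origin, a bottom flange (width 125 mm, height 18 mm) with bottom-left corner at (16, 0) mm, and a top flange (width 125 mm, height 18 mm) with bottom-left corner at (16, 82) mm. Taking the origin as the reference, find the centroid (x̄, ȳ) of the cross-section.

web: A = 16 × 100 = 1600.00, centroid at (8.00, 50.00).
bottom flange: A = 125 × 18 = 2250.00, centroid at (78.50, 9.00).
top flange: A = 125 × 18 = 2250.00, centroid at (78.50, 91.00).
ΣA = 6100.00 mm²
ΣAx̄ = (1600.00)(8.00) + (2250.00)(78.50) + (2250.00)(78.50) = 366050.00 mm³
ΣAȳ = (1600.00)(50.00) + (2250.00)(9.00) + (2250.00)(91.00) = 305000.00 mm³
x̄ = 366050.00 / 6100.00 = 60.01 mm
ȳ = 305000.00 / 6100.00 = 50.00 mm

x̄ = 60.01 mm, ȳ = 50.00 mm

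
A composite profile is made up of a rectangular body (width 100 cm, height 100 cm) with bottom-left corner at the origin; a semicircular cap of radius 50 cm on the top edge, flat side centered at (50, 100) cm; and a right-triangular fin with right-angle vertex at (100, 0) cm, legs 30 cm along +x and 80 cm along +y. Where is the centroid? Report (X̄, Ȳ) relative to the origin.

Part | A | x̄ᵢ | ȳᵢ | A·x̄ᵢ | A·ȳᵢ
rectangular body | 10000.00 | 50.00 | 50.00 | 500000.00 | 500000.00
semicircular top | 3926.99 | 50.00 | 121.22 | 196349.54 | 476032.42
triangular fin | 1200.00 | 110.00 | 26.67 | 132000.00 | 32000.00
Σ | 15126.99 |  |  | 828349.54 | 1008032.42
X̄ = 828349.54 / 15126.99 = 54.76 cm
Ȳ = 1008032.42 / 15126.99 = 66.64 cm

X̄ = 54.76 cm, Ȳ = 66.64 cm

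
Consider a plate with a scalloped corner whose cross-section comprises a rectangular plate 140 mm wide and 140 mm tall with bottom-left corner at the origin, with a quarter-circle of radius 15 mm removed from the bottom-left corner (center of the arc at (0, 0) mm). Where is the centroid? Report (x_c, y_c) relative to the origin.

Part | A | x̄ᵢ | ȳᵢ | A·x̄ᵢ | A·ȳᵢ
plate | 19600.00 | 70.00 | 70.00 | 1372000.00 | 1372000.00
removed quarter-circle | -176.71 | 6.37 | 6.37 | -1125.00 | -1125.00
Σ | 19423.29 |  |  | 1370875.00 | 1370875.00
x_c = 1370875.00 / 19423.29 = 70.58 mm
y_c = 1370875.00 / 19423.29 = 70.58 mm

x_c = 70.58 mm, y_c = 70.58 mm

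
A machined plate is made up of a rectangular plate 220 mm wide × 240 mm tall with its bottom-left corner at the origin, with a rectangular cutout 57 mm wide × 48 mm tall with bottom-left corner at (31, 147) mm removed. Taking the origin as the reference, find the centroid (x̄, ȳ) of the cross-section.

Part | A | x̄ᵢ | ȳᵢ | A·x̄ᵢ | A·ȳᵢ
plate | 52800.00 | 110.00 | 120.00 | 5808000.00 | 6336000.00
hole | -2736.00 | 59.50 | 171.00 | -162792.00 | -467856.00
Σ | 50064.00 |  |  | 5645208.00 | 5868144.00
x̄ = 5645208.00 / 50064.00 = 112.76 mm
ȳ = 5868144.00 / 50064.00 = 117.21 mm

x̄ = 112.76 mm, ȳ = 117.21 mm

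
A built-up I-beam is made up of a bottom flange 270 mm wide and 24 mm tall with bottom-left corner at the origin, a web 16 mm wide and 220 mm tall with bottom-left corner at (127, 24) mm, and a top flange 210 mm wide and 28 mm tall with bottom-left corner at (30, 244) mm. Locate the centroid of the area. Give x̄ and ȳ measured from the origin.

bottom flange: A = 270 × 24 = 6480.00, centroid at (135.00, 12.00).
web: A = 16 × 220 = 3520.00, centroid at (135.00, 134.00).
top flange: A = 210 × 28 = 5880.00, centroid at (135.00, 258.00).
ΣA = 15880.00 mm², ΣAx̄ = 2143800.00 mm³, ΣAȳ = 2066480.00 mm³.
x̄ = 2143800.00/15880.00 = 135.00 mm; ȳ = 2066480.00/15880.00 = 130.13 mm.

x̄ = 135.00 mm, ȳ = 130.13 mm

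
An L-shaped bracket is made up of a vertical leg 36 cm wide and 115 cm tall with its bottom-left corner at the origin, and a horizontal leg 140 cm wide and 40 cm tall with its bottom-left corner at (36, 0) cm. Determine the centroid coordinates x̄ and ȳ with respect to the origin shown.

x̄ = 68.60 cm, ȳ = 35.94 cm

vertical leg: A = 36 × 115 = 4140.00, centroid at (18.00, 57.50).
horizontal leg: A = 140 × 40 = 5600.00, centroid at (106.00, 20.00).
ΣA = 9740.00 cm², ΣAx̄ = 668120.00 cm³, ΣAȳ = 350050.00 cm³.
x̄ = 668120.00/9740.00 = 68.60 cm; ȳ = 350050.00/9740.00 = 35.94 cm.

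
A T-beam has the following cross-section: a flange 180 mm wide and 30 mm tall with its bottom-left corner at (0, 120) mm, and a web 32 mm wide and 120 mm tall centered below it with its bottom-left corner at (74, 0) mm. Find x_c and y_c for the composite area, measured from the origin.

web: A = 32 × 120 = 3840.00, centroid at (90.00, 60.00).
flange: A = 180 × 30 = 5400.00, centroid at (90.00, 135.00).
ΣA = 9240.00 mm²
ΣAx_c = (3840.00)(90.00) + (5400.00)(90.00) = 831600.00 mm³
ΣAy_c = (3840.00)(60.00) + (5400.00)(135.00) = 959400.00 mm³
x_c = 831600.00 / 9240.00 = 90.00 mm
y_c = 959400.00 / 9240.00 = 103.83 mm

x_c = 90.00 mm, y_c = 103.83 mm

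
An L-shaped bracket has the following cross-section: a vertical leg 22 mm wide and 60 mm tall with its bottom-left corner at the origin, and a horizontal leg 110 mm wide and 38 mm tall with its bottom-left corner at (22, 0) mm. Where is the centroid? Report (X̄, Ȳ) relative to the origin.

X̄ = 61.16 mm, Ȳ = 21.64 mm

vertical leg: A = 22 × 60 = 1320.00, centroid at (11.00, 30.00).
horizontal leg: A = 110 × 38 = 4180.00, centroid at (77.00, 19.00).
ΣA = 5500.00 mm²
ΣAX̄ = (1320.00)(11.00) + (4180.00)(77.00) = 336380.00 mm³
ΣAȲ = (1320.00)(30.00) + (4180.00)(19.00) = 119020.00 mm³
X̄ = 336380.00 / 5500.00 = 61.16 mm
Ȳ = 119020.00 / 5500.00 = 21.64 mm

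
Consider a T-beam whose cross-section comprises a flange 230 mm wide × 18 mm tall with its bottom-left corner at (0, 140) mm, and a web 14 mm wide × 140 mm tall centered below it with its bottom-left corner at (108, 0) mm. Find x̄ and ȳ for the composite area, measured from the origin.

x̄ = 115.00 mm, ȳ = 123.62 mm

web: A = 14 × 140 = 1960.00, centroid at (115.00, 70.00).
flange: A = 230 × 18 = 4140.00, centroid at (115.00, 149.00).
ΣA = 6100.00 mm²
ΣAx̄ = (1960.00)(115.00) + (4140.00)(115.00) = 701500.00 mm³
ΣAȳ = (1960.00)(70.00) + (4140.00)(149.00) = 754060.00 mm³
x̄ = 701500.00 / 6100.00 = 115.00 mm
ȳ = 754060.00 / 6100.00 = 123.62 mm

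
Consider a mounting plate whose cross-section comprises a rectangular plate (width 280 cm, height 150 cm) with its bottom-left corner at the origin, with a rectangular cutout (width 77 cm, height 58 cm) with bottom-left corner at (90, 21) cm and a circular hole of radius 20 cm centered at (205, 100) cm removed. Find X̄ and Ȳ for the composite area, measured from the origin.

Part | A | x̄ᵢ | ȳᵢ | A·x̄ᵢ | A·ȳᵢ
plate | 42000.00 | 140.00 | 75.00 | 5880000.00 | 3150000.00
hole 1 | -4466.00 | 128.50 | 50.00 | -573881.00 | -223300.00
hole 2 | -1256.64 | 205.00 | 100.00 | -257610.60 | -125663.71
Σ | 36277.36 |  |  | 5048508.40 | 2801036.29
X̄ = 5048508.40 / 36277.36 = 139.16 cm
Ȳ = 2801036.29 / 36277.36 = 77.21 cm

X̄ = 139.16 cm, Ȳ = 77.21 cm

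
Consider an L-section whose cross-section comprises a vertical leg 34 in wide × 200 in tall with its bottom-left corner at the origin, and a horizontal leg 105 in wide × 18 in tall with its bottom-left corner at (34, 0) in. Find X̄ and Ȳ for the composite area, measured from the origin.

Part | A | x̄ᵢ | ȳᵢ | A·x̄ᵢ | A·ȳᵢ
vertical leg | 6800.00 | 17.00 | 100.00 | 115600.00 | 680000.00
horizontal leg | 1890.00 | 86.50 | 9.00 | 163485.00 | 17010.00
Σ | 8690.00 |  |  | 279085.00 | 697010.00
X̄ = 279085.00 / 8690.00 = 32.12 in
Ȳ = 697010.00 / 8690.00 = 80.21 in

X̄ = 32.12 in, Ȳ = 80.21 in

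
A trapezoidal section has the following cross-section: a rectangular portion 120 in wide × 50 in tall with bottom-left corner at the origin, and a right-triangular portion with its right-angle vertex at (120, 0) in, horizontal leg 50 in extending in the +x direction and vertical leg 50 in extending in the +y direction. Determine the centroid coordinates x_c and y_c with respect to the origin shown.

x_c = 73.22 in, y_c = 23.56 in

rectangular portion: A = 120 × 50 = 6000.00, centroid at (60.00, 25.00).
triangular portion: A = ½·50·50 = 1250.00, centroid at (136.67, 16.67).
ΣA = 7250.00 in²
ΣAx_c = (6000.00)(60.00) + (1250.00)(136.67) = 530833.33 in³
ΣAy_c = (6000.00)(25.00) + (1250.00)(16.67) = 170833.33 in³
x_c = 530833.33 / 7250.00 = 73.22 in
y_c = 170833.33 / 7250.00 = 23.56 in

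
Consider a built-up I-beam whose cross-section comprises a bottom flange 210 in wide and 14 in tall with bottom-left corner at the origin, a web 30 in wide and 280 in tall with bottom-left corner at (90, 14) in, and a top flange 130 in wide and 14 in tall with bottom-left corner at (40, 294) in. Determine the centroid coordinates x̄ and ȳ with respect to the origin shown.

x̄ = 105.00 in, ȳ = 141.49 in

bottom flange: A = 210 × 14 = 2940.00, centroid at (105.00, 7.00).
web: A = 30 × 280 = 8400.00, centroid at (105.00, 154.00).
top flange: A = 130 × 14 = 1820.00, centroid at (105.00, 301.00).
ΣA = 13160.00 in², ΣAx̄ = 1381800.00 in³, ΣAȳ = 1862000.00 in³.
x̄ = 1381800.00/13160.00 = 105.00 in; ȳ = 1862000.00/13160.00 = 141.49 in.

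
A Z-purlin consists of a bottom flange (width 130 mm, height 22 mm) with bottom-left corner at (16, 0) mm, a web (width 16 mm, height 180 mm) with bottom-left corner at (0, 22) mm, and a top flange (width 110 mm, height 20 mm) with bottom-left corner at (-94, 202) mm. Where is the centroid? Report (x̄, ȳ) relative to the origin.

x̄ = 21.27 mm, ȳ = 103.33 mm

bottom flange: A = 130 × 22 = 2860.00, centroid at (81.00, 11.00).
web: A = 16 × 180 = 2880.00, centroid at (8.00, 112.00).
top flange: A = 110 × 20 = 2200.00, centroid at (-39.00, 212.00).
ΣA = 7940.00 mm², ΣAx̄ = 168900.00 mm³, ΣAȳ = 820420.00 mm³.
x̄ = 168900.00/7940.00 = 21.27 mm; ȳ = 820420.00/7940.00 = 103.33 mm.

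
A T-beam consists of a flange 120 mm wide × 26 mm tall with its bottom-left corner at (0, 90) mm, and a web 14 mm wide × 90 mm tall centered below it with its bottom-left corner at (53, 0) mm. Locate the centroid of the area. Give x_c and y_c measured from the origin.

web: A = 14 × 90 = 1260.00, centroid at (60.00, 45.00).
flange: A = 120 × 26 = 3120.00, centroid at (60.00, 103.00).
ΣA = 4380.00 mm², ΣAx_c = 262800.00 mm³, ΣAy_c = 378060.00 mm³.
x_c = 262800.00/4380.00 = 60.00 mm; y_c = 378060.00/4380.00 = 86.32 mm.

x_c = 60.00 mm, y_c = 86.32 mm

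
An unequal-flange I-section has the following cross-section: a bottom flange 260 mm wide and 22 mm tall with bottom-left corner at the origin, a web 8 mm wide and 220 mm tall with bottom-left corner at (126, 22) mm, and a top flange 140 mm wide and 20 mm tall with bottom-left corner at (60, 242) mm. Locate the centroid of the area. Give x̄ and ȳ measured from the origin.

x̄ = 130.00 mm, ȳ = 97.36 mm

bottom flange: A = 260 × 22 = 5720.00, centroid at (130.00, 11.00).
web: A = 8 × 220 = 1760.00, centroid at (130.00, 132.00).
top flange: A = 140 × 20 = 2800.00, centroid at (130.00, 252.00).
ΣA = 10280.00 mm², ΣAx̄ = 1336400.00 mm³, ΣAȳ = 1000840.00 mm³.
x̄ = 1336400.00/10280.00 = 130.00 mm; ȳ = 1000840.00/10280.00 = 97.36 mm.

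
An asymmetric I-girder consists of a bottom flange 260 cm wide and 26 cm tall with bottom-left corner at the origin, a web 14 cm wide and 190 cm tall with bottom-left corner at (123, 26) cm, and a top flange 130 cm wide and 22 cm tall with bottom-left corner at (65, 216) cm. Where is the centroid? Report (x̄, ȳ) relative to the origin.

bottom flange: A = 260 × 26 = 6760.00, centroid at (130.00, 13.00).
web: A = 14 × 190 = 2660.00, centroid at (130.00, 121.00).
top flange: A = 130 × 22 = 2860.00, centroid at (130.00, 227.00).
ΣA = 12280.00 cm², ΣAx̄ = 1596400.00 cm³, ΣAȳ = 1058960.00 cm³.
x̄ = 1596400.00/12280.00 = 130.00 cm; ȳ = 1058960.00/12280.00 = 86.23 cm.

x̄ = 130.00 cm, ȳ = 86.23 cm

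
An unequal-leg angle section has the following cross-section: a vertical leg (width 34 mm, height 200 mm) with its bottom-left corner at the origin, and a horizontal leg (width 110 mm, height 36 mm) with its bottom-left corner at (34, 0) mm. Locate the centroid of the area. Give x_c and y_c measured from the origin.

vertical leg: A = 34 × 200 = 6800.00, centroid at (17.00, 100.00).
horizontal leg: A = 110 × 36 = 3960.00, centroid at (89.00, 18.00).
ΣA = 10760.00 mm²
ΣAx_c = (6800.00)(17.00) + (3960.00)(89.00) = 468040.00 mm³
ΣAy_c = (6800.00)(100.00) + (3960.00)(18.00) = 751280.00 mm³
x_c = 468040.00 / 10760.00 = 43.50 mm
y_c = 751280.00 / 10760.00 = 69.82 mm

x_c = 43.50 mm, y_c = 69.82 mm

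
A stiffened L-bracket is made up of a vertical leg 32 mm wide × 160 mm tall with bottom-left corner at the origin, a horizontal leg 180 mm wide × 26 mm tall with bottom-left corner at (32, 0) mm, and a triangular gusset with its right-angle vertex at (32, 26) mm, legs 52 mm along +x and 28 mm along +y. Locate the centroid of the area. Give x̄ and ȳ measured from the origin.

x̄ = 65.43 mm, ȳ = 47.13 mm

vertical leg: A = 32 × 160 = 5120.00, centroid at (16.00, 80.00).
horizontal leg: A = 180 × 26 = 4680.00, centroid at (122.00, 13.00).
gusset: A = ½·52·28 = 728.00, centroid at (49.33, 35.33).
ΣA = 10528.00 mm², ΣAx̄ = 688794.67 mm³, ΣAȳ = 496162.67 mm³.
x̄ = 688794.67/10528.00 = 65.43 mm; ȳ = 496162.67/10528.00 = 47.13 mm.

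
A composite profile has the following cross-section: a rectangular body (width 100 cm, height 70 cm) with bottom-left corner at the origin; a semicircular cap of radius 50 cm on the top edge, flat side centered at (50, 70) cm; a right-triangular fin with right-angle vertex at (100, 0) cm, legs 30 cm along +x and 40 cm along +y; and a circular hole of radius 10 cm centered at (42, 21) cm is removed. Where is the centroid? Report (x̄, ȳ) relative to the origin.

x̄ = 53.43 cm, ȳ = 53.92 cm

rectangular body: A = 100 × 70 = 7000.00, centroid at (50.00, 35.00).
semicircular top: A = ½π·50² = 3926.99, centroid at (50.00, 91.22).
triangular fin: A = ½·30·40 = 600.00, centroid at (110.00, 13.33).
hole: A = −π·10² = -314.16, centroid at (42.00, 21.00).
ΣA = 11212.83 cm², ΣAx̄ = 599154.85 cm³, ΣAȳ = 604625.35 cm³.
x̄ = 599154.85/11212.83 = 53.43 cm; ȳ = 604625.35/11212.83 = 53.92 cm.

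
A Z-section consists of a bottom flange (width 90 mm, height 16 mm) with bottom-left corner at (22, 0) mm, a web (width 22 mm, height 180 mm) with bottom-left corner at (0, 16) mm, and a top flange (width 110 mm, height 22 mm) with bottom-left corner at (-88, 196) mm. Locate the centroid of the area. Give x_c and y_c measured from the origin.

x_c = 7.70 mm, y_c = 119.21 mm

bottom flange: A = 90 × 16 = 1440.00, centroid at (67.00, 8.00).
web: A = 22 × 180 = 3960.00, centroid at (11.00, 106.00).
top flange: A = 110 × 22 = 2420.00, centroid at (-33.00, 207.00).
ΣA = 7820.00 mm²
ΣAx_c = (1440.00)(67.00) + (3960.00)(11.00) + (2420.00)(-33.00) = 60180.00 mm³
ΣAy_c = (1440.00)(8.00) + (3960.00)(106.00) + (2420.00)(207.00) = 932220.00 mm³
x_c = 60180.00 / 7820.00 = 7.70 mm
y_c = 932220.00 / 7820.00 = 119.21 mm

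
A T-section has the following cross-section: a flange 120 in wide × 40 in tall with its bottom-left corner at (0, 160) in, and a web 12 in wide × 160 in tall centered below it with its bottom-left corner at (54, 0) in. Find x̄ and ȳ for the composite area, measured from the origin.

web: A = 12 × 160 = 1920.00, centroid at (60.00, 80.00).
flange: A = 120 × 40 = 4800.00, centroid at (60.00, 180.00).
ΣA = 6720.00 in²
ΣAx̄ = (1920.00)(60.00) + (4800.00)(60.00) = 403200.00 in³
ΣAȳ = (1920.00)(80.00) + (4800.00)(180.00) = 1017600.00 in³
x̄ = 403200.00 / 6720.00 = 60.00 in
ȳ = 1017600.00 / 6720.00 = 151.43 in

x̄ = 60.00 in, ȳ = 151.43 in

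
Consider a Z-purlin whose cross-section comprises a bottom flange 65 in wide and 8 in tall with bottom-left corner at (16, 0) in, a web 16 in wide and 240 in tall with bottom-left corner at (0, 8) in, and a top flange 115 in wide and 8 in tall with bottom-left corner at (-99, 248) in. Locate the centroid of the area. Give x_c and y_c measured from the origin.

bottom flange: A = 65 × 8 = 520.00, centroid at (48.50, 4.00).
web: A = 16 × 240 = 3840.00, centroid at (8.00, 128.00).
top flange: A = 115 × 8 = 920.00, centroid at (-41.50, 252.00).
ΣA = 5280.00 in²
ΣAx_c = (520.00)(48.50) + (3840.00)(8.00) + (920.00)(-41.50) = 17760.00 in³
ΣAy_c = (520.00)(4.00) + (3840.00)(128.00) + (920.00)(252.00) = 725440.00 in³
x_c = 17760.00 / 5280.00 = 3.36 in
y_c = 725440.00 / 5280.00 = 137.39 in

x_c = 3.36 in, y_c = 137.39 in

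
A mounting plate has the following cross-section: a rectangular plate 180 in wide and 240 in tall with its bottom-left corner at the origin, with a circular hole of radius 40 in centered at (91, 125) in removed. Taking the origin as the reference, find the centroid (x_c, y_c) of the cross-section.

x_c = 89.87 in, y_c = 119.34 in

plate: A = 180 × 240 = 43200.00, centroid at (90.00, 120.00).
hole: A = −π·40² = -5026.55, centroid at (91.00, 125.00).
ΣA = 38173.45 in²
ΣAx_c = (43200.00)(90.00) + (-5026.55)(91.00) = 3430584.11 in³
ΣAy_c = (43200.00)(120.00) + (-5026.55)(125.00) = 4555681.47 in³
x_c = 3430584.11 / 38173.45 = 89.87 in
y_c = 4555681.47 / 38173.45 = 119.34 in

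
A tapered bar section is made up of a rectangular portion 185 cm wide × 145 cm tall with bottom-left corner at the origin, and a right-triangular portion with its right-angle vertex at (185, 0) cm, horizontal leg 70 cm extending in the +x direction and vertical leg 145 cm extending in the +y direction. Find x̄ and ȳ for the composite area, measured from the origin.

Part | A | x̄ᵢ | ȳᵢ | A·x̄ᵢ | A·ȳᵢ
rectangular portion | 26825.00 | 92.50 | 72.50 | 2481312.50 | 1944812.50
triangular portion | 5075.00 | 208.33 | 48.33 | 1057291.67 | 245291.67
Σ | 31900.00 |  |  | 3538604.17 | 2190104.17
x̄ = 3538604.17 / 31900.00 = 110.93 cm
ȳ = 2190104.17 / 31900.00 = 68.66 cm

x̄ = 110.93 cm, ȳ = 68.66 cm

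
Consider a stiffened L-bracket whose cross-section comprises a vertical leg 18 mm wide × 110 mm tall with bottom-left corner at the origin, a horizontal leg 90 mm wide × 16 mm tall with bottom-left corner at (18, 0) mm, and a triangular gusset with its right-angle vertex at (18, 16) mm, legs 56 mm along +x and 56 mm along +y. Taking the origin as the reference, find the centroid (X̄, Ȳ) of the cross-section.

vertical leg: A = 18 × 110 = 1980.00, centroid at (9.00, 55.00).
horizontal leg: A = 90 × 16 = 1440.00, centroid at (63.00, 8.00).
gusset: A = ½·56·56 = 1568.00, centroid at (36.67, 34.67).
ΣA = 4988.00 mm²
ΣAX̄ = (1980.00)(9.00) + (1440.00)(63.00) + (1568.00)(36.67) = 166033.33 mm³
ΣAȲ = (1980.00)(55.00) + (1440.00)(8.00) + (1568.00)(34.67) = 174777.33 mm³
X̄ = 166033.33 / 4988.00 = 33.29 mm
Ȳ = 174777.33 / 4988.00 = 35.04 mm

X̄ = 33.29 mm, Ȳ = 35.04 mm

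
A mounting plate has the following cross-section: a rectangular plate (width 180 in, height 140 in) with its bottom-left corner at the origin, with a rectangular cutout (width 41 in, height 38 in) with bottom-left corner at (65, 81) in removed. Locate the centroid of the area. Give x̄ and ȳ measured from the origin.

Part | A | x̄ᵢ | ȳᵢ | A·x̄ᵢ | A·ȳᵢ
plate | 25200.00 | 90.00 | 70.00 | 2268000.00 | 1764000.00
hole | -1558.00 | 85.50 | 100.00 | -133209.00 | -155800.00
Σ | 23642.00 |  |  | 2134791.00 | 1608200.00
x̄ = 2134791.00 / 23642.00 = 90.30 in
ȳ = 1608200.00 / 23642.00 = 68.02 in

x̄ = 90.30 in, ȳ = 68.02 in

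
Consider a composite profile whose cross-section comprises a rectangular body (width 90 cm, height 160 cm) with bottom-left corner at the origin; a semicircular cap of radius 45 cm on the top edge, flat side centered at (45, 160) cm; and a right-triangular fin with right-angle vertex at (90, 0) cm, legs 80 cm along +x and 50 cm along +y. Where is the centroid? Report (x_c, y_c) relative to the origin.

x_c = 52.32 cm, y_c = 89.63 cm

Part | A | x̄ᵢ | ȳᵢ | A·x̄ᵢ | A·ȳᵢ
rectangular body | 14400.00 | 45.00 | 80.00 | 648000.00 | 1152000.00
semicircular top | 3180.86 | 45.00 | 179.10 | 143138.82 | 569688.01
triangular fin | 2000.00 | 116.67 | 16.67 | 233333.33 | 33333.33
Σ | 19580.86 |  |  | 1024472.15 | 1755021.34
x_c = 1024472.15 / 19580.86 = 52.32 cm
y_c = 1755021.34 / 19580.86 = 89.63 cm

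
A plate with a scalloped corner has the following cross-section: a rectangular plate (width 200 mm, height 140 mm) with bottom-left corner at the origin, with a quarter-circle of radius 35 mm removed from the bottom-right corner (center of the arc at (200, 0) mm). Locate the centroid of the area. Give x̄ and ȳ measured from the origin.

x̄ = 96.97 mm, ȳ = 71.96 mm

Part | A | x̄ᵢ | ȳᵢ | A·x̄ᵢ | A·ȳᵢ
plate | 28000.00 | 100.00 | 70.00 | 2800000.00 | 1960000.00
removed quarter-circle | -962.11 | 185.15 | 14.85 | -178130.88 | -14291.67
Σ | 27037.89 |  |  | 2621869.12 | 1945708.33
x̄ = 2621869.12 / 27037.89 = 96.97 mm
ȳ = 1945708.33 / 27037.89 = 71.96 mm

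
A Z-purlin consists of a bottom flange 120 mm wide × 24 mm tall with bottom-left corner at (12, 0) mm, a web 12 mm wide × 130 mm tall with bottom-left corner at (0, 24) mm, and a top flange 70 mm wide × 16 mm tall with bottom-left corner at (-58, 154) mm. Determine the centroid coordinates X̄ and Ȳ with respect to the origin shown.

X̄ = 34.35 mm, Ȳ = 63.82 mm

bottom flange: A = 120 × 24 = 2880.00, centroid at (72.00, 12.00).
web: A = 12 × 130 = 1560.00, centroid at (6.00, 89.00).
top flange: A = 70 × 16 = 1120.00, centroid at (-23.00, 162.00).
ΣA = 5560.00 mm², ΣAX̄ = 190960.00 mm³, ΣAȲ = 354840.00 mm³.
X̄ = 190960.00/5560.00 = 34.35 mm; Ȳ = 354840.00/5560.00 = 63.82 mm.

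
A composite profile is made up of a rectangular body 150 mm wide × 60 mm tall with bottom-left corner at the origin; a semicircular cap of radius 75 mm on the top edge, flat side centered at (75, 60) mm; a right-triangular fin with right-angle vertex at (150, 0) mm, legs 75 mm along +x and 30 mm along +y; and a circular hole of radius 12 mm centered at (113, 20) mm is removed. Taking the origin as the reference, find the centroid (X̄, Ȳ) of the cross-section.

X̄ = 80.15 mm, Ȳ = 58.55 mm

rectangular body: A = 150 × 60 = 9000.00, centroid at (75.00, 30.00).
semicircular top: A = ½π·75² = 8835.73, centroid at (75.00, 91.83).
triangular fin: A = ½·75·30 = 1125.00, centroid at (175.00, 10.00).
hole: A = −π·12² = -452.39, centroid at (113.00, 20.00).
ΣA = 18508.34 mm²
ΣAX̄ = (9000.00)(75.00) + (8835.73)(75.00) + (1125.00)(175.00) + (-452.39)(113.00) = 1483434.70 mm³
ΣAȲ = (9000.00)(30.00) + (8835.73)(91.83) + (1125.00)(10.00) + (-452.39)(20.00) = 1083595.97 mm³
X̄ = 1483434.70 / 18508.34 = 80.15 mm
Ȳ = 1083595.97 / 18508.34 = 58.55 mm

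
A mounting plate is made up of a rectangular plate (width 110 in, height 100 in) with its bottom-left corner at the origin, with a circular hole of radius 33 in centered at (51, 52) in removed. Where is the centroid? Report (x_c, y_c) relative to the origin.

x_c = 56.81 in, y_c = 49.10 in

plate: A = 110 × 100 = 11000.00, centroid at (55.00, 50.00).
hole: A = −π·33² = -3421.19, centroid at (51.00, 52.00).
ΣA = 7578.81 in², ΣAx_c = 430519.09 in³, ΣAy_c = 372097.89 in³.
x_c = 430519.09/7578.81 = 56.81 in; y_c = 372097.89/7578.81 = 49.10 in.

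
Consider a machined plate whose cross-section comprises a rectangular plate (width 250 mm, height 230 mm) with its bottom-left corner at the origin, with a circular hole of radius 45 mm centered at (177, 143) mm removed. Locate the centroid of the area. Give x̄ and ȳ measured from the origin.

x̄ = 118.53 mm, ȳ = 111.52 mm

plate: A = 250 × 230 = 57500.00, centroid at (125.00, 115.00).
hole: A = −π·45² = -6361.73, centroid at (177.00, 143.00).
ΣA = 51138.27 mm², ΣAx̄ = 6061474.65 mm³, ΣAȳ = 5702773.31 mm³.
x̄ = 6061474.65/51138.27 = 118.53 mm; ȳ = 5702773.31/51138.27 = 111.52 mm.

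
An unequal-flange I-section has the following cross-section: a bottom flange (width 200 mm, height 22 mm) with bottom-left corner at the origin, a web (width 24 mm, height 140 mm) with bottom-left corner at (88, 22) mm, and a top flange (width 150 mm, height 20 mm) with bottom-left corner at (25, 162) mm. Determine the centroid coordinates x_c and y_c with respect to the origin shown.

Part | A | x̄ᵢ | ȳᵢ | A·x̄ᵢ | A·ȳᵢ
bottom flange | 4400.00 | 100.00 | 11.00 | 440000.00 | 48400.00
web | 3360.00 | 100.00 | 92.00 | 336000.00 | 309120.00
top flange | 3000.00 | 100.00 | 172.00 | 300000.00 | 516000.00
Σ | 10760.00 |  |  | 1076000.00 | 873520.00
x_c = 1076000.00 / 10760.00 = 100.00 mm
y_c = 873520.00 / 10760.00 = 81.18 mm

x_c = 100.00 mm, y_c = 81.18 mm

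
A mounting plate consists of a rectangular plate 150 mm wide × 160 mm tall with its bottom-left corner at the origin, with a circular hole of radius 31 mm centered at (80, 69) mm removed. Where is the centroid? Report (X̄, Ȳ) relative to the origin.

Part | A | x̄ᵢ | ȳᵢ | A·x̄ᵢ | A·ȳᵢ
plate | 24000.00 | 75.00 | 80.00 | 1800000.00 | 1920000.00
hole | -3019.07 | 80.00 | 69.00 | -241525.64 | -208315.87
Σ | 20980.93 |  |  | 1558474.36 | 1711684.13
X̄ = 1558474.36 / 20980.93 = 74.28 mm
Ȳ = 1711684.13 / 20980.93 = 81.58 mm

X̄ = 74.28 mm, Ȳ = 81.58 mm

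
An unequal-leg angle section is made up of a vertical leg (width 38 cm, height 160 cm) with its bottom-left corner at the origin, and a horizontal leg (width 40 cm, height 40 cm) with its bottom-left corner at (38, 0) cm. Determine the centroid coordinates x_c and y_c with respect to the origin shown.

Part | A | x̄ᵢ | ȳᵢ | A·x̄ᵢ | A·ȳᵢ
vertical leg | 6080.00 | 19.00 | 80.00 | 115520.00 | 486400.00
horizontal leg | 1600.00 | 58.00 | 20.00 | 92800.00 | 32000.00
Σ | 7680.00 |  |  | 208320.00 | 518400.00
x_c = 208320.00 / 7680.00 = 27.12 cm
y_c = 518400.00 / 7680.00 = 67.50 cm

x_c = 27.12 cm, y_c = 67.50 cm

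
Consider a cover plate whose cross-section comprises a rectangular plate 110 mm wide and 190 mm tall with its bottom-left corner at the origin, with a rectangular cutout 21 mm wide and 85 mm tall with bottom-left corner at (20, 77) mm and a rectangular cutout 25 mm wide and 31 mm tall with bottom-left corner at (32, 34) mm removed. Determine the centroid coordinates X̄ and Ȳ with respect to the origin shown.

Part | A | x̄ᵢ | ȳᵢ | A·x̄ᵢ | A·ȳᵢ
plate | 20900.00 | 55.00 | 95.00 | 1149500.00 | 1985500.00
hole 1 | -1785.00 | 30.50 | 119.50 | -54442.50 | -213307.50
hole 2 | -775.00 | 44.50 | 49.50 | -34487.50 | -38362.50
Σ | 18340.00 |  |  | 1060570.00 | 1733830.00
X̄ = 1060570.00 / 18340.00 = 57.83 mm
Ȳ = 1733830.00 / 18340.00 = 94.54 mm

X̄ = 57.83 mm, Ȳ = 94.54 mm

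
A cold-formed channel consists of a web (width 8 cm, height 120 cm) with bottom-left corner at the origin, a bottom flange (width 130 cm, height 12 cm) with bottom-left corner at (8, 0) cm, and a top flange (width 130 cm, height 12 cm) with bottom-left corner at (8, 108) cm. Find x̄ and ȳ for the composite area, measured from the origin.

web: A = 8 × 120 = 960.00, centroid at (4.00, 60.00).
bottom flange: A = 130 × 12 = 1560.00, centroid at (73.00, 6.00).
top flange: A = 130 × 12 = 1560.00, centroid at (73.00, 114.00).
ΣA = 4080.00 cm², ΣAx̄ = 231600.00 cm³, ΣAȳ = 244800.00 cm³.
x̄ = 231600.00/4080.00 = 56.76 cm; ȳ = 244800.00/4080.00 = 60.00 cm.

x̄ = 56.76 cm, ȳ = 60.00 cm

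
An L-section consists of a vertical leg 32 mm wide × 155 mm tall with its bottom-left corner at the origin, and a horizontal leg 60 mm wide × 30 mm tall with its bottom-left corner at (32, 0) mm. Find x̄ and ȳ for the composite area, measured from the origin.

x̄ = 28.25 mm, ȳ = 60.86 mm

vertical leg: A = 32 × 155 = 4960.00, centroid at (16.00, 77.50).
horizontal leg: A = 60 × 30 = 1800.00, centroid at (62.00, 15.00).
ΣA = 6760.00 mm², ΣAx̄ = 190960.00 mm³, ΣAȳ = 411400.00 mm³.
x̄ = 190960.00/6760.00 = 28.25 mm; ȳ = 411400.00/6760.00 = 60.86 mm.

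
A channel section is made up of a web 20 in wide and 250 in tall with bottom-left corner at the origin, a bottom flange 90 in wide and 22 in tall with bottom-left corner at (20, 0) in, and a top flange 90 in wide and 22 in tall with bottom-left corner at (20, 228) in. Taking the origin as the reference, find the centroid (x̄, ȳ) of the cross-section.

Part | A | x̄ᵢ | ȳᵢ | A·x̄ᵢ | A·ȳᵢ
web | 5000.00 | 10.00 | 125.00 | 50000.00 | 625000.00
bottom flange | 1980.00 | 65.00 | 11.00 | 128700.00 | 21780.00
top flange | 1980.00 | 65.00 | 239.00 | 128700.00 | 473220.00
Σ | 8960.00 |  |  | 307400.00 | 1120000.00
x̄ = 307400.00 / 8960.00 = 34.31 in
ȳ = 1120000.00 / 8960.00 = 125.00 in

x̄ = 34.31 in, ȳ = 125.00 in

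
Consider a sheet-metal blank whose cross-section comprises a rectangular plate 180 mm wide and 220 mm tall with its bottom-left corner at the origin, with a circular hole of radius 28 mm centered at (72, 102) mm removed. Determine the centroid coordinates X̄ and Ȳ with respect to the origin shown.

X̄ = 91.19 mm, Ȳ = 110.53 mm

plate: A = 180 × 220 = 39600.00, centroid at (90.00, 110.00).
hole: A = −π·28² = -2463.01, centroid at (72.00, 102.00).
ΣA = 37136.99 mm², ΣAX̄ = 3386663.38 mm³, ΣAȲ = 4104773.12 mm³.
X̄ = 3386663.38/37136.99 = 91.19 mm; Ȳ = 4104773.12/37136.99 = 110.53 mm.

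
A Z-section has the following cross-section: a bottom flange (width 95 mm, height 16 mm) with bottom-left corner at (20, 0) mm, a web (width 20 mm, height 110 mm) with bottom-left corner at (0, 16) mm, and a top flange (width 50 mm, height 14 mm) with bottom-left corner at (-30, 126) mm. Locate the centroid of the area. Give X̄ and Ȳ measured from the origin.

bottom flange: A = 95 × 16 = 1520.00, centroid at (67.50, 8.00).
web: A = 20 × 110 = 2200.00, centroid at (10.00, 71.00).
top flange: A = 50 × 14 = 700.00, centroid at (-5.00, 133.00).
ΣA = 4420.00 mm², ΣAX̄ = 121100.00 mm³, ΣAȲ = 261460.00 mm³.
X̄ = 121100.00/4420.00 = 27.40 mm; Ȳ = 261460.00/4420.00 = 59.15 mm.

X̄ = 27.40 mm, Ȳ = 59.15 mm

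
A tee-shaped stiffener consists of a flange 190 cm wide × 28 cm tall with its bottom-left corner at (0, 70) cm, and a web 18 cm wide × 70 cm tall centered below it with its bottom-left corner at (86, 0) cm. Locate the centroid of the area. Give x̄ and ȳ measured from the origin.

Part | A | x̄ᵢ | ȳᵢ | A·x̄ᵢ | A·ȳᵢ
web | 1260.00 | 95.00 | 35.00 | 119700.00 | 44100.00
flange | 5320.00 | 95.00 | 84.00 | 505400.00 | 446880.00
Σ | 6580.00 |  |  | 625100.00 | 490980.00
x̄ = 625100.00 / 6580.00 = 95.00 cm
ȳ = 490980.00 / 6580.00 = 74.62 cm

x̄ = 95.00 cm, ȳ = 74.62 cm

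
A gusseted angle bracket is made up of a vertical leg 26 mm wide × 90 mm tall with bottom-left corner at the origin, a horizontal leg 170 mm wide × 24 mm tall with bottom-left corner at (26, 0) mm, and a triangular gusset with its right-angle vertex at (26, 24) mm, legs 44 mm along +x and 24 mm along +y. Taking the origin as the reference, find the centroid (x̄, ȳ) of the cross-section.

x̄ = 72.65 mm, ȳ = 24.63 mm

vertical leg: A = 26 × 90 = 2340.00, centroid at (13.00, 45.00).
horizontal leg: A = 170 × 24 = 4080.00, centroid at (111.00, 12.00).
gusset: A = ½·44·24 = 528.00, centroid at (40.67, 32.00).
ΣA = 6948.00 mm², ΣAx̄ = 504772.00 mm³, ΣAȳ = 171156.00 mm³.
x̄ = 504772.00/6948.00 = 72.65 mm; ȳ = 171156.00/6948.00 = 24.63 mm.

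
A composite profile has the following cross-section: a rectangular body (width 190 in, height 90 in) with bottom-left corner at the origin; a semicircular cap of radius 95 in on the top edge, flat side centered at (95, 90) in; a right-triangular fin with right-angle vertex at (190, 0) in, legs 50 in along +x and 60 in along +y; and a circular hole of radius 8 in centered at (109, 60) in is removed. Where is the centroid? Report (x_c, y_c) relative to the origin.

rectangular body: A = 190 × 90 = 17100.00, centroid at (95.00, 45.00).
semicircular top: A = ½π·95² = 14176.44, centroid at (95.00, 130.32).
triangular fin: A = ½·50·60 = 1500.00, centroid at (206.67, 20.00).
hole: A = −π·8² = -201.06, centroid at (109.00, 60.00).
ΣA = 32575.37 in²
ΣAx_c = (17100.00)(95.00) + (14176.44)(95.00) + (1500.00)(206.67) + (-201.06)(109.00) = 3259345.75 in³
ΣAy_c = (17100.00)(45.00) + (14176.44)(130.32) + (1500.00)(20.00) + (-201.06)(60.00) = 2634898.93 in³
x_c = 3259345.75 / 32575.37 = 100.06 in
y_c = 2634898.93 / 32575.37 = 80.89 in

x_c = 100.06 in, y_c = 80.89 in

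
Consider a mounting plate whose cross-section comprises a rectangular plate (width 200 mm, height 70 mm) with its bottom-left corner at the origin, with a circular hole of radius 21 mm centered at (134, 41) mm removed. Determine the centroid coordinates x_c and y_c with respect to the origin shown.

plate: A = 200 × 70 = 14000.00, centroid at (100.00, 35.00).
hole: A = −π·21² = -1385.44, centroid at (134.00, 41.00).
ΣA = 12614.56 mm², ΣAx_c = 1214350.72 mm³, ΣAy_c = 433196.86 mm³.
x_c = 1214350.72/12614.56 = 96.27 mm; y_c = 433196.86/12614.56 = 34.34 mm.

x_c = 96.27 mm, y_c = 34.34 mm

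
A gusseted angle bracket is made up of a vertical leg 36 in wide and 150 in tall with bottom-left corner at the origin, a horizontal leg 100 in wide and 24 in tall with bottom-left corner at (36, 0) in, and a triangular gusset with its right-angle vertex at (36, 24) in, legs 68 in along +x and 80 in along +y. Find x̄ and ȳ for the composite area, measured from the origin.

x̄ = 44.03 in, ȳ = 54.34 in

vertical leg: A = 36 × 150 = 5400.00, centroid at (18.00, 75.00).
horizontal leg: A = 100 × 24 = 2400.00, centroid at (86.00, 12.00).
gusset: A = ½·68·80 = 2720.00, centroid at (58.67, 50.67).
ΣA = 10520.00 in²
ΣAx̄ = (5400.00)(18.00) + (2400.00)(86.00) + (2720.00)(58.67) = 463173.33 in³
ΣAȳ = (5400.00)(75.00) + (2400.00)(12.00) + (2720.00)(50.67) = 571613.33 in³
x̄ = 463173.33 / 10520.00 = 44.03 in
ȳ = 571613.33 / 10520.00 = 54.34 in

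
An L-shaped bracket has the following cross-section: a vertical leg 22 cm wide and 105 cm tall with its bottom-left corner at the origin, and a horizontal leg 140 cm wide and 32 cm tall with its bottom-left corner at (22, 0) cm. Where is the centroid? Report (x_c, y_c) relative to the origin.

Part | A | x̄ᵢ | ȳᵢ | A·x̄ᵢ | A·ȳᵢ
vertical leg | 2310.00 | 11.00 | 52.50 | 25410.00 | 121275.00
horizontal leg | 4480.00 | 92.00 | 16.00 | 412160.00 | 71680.00
Σ | 6790.00 |  |  | 437570.00 | 192955.00
x_c = 437570.00 / 6790.00 = 64.44 cm
y_c = 192955.00 / 6790.00 = 28.42 cm

x_c = 64.44 cm, y_c = 28.42 cm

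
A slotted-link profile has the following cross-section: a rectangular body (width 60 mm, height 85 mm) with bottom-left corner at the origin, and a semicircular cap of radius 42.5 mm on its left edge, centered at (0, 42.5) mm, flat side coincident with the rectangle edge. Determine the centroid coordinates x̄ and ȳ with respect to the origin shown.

Part | A | x̄ᵢ | ȳᵢ | A·x̄ᵢ | A·ȳᵢ
rectangular body | 5100.00 | 30.00 | 42.50 | 153000.00 | 216750.00
semicircular end | 2837.25 | -18.04 | 42.50 | -51177.08 | 120583.16
Σ | 7937.25 |  |  | 101822.92 | 337333.16
x̄ = 101822.92 / 7937.25 = 12.83 mm
ȳ = 337333.16 / 7937.25 = 42.50 mm

x̄ = 12.83 mm, ȳ = 42.50 mm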